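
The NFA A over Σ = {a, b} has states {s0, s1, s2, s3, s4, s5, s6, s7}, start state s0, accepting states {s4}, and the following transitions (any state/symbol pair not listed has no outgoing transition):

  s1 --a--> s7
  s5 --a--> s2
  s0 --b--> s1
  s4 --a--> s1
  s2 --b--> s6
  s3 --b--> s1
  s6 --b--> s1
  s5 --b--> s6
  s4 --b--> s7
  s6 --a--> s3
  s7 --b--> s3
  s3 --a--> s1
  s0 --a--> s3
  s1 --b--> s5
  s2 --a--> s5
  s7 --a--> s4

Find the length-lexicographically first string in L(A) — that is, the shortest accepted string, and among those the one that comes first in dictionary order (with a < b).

baa

A breadth-first search from s0 reaches an accepting state first via the path s0 → s1 → s7 → s4 on input baa.
No string of length < 3 is accepted (BFS exhausts all shorter strings without reaching an accepting state), and baa is the lexicographically least accepting string of length 3.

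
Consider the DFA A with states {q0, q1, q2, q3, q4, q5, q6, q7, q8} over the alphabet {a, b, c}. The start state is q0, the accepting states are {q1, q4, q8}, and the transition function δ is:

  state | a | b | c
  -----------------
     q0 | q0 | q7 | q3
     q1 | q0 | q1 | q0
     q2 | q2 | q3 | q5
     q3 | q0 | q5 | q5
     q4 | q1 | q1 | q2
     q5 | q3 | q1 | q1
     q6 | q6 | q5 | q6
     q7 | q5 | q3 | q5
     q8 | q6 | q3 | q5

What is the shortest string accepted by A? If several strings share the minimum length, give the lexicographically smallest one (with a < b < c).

bab

A breadth-first search from q0 reaches an accepting state first via the path q0 → q7 → q5 → q1 on input bab.
No string of length < 3 is accepted (BFS exhausts all shorter strings without reaching an accepting state), and bab is the lexicographically least accepting string of length 3.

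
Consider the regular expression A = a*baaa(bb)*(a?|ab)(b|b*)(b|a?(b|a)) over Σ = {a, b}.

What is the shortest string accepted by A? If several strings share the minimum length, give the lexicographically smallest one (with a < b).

By inspection of the expression, no string of length less than 5 matches, and baaaa is the lexicographically first match of length 5.

baaaa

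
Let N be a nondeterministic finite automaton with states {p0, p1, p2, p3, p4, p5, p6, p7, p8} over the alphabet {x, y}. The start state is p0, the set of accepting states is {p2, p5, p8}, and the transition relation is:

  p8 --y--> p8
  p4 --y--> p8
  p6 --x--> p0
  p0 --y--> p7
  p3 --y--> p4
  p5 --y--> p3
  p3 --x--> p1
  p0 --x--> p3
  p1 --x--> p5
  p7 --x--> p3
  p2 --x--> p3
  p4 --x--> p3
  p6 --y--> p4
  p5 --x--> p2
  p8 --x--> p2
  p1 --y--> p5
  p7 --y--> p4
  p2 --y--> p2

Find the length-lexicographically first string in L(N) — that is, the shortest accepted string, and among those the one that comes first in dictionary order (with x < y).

A breadth-first search from p0 reaches an accepting state first via the path p0 → p3 → p1 → p5 on input xxx.
No string of length < 3 is accepted (BFS exhausts all shorter strings without reaching an accepting state), and xxx is the lexicographically least accepting string of length 3.

xxx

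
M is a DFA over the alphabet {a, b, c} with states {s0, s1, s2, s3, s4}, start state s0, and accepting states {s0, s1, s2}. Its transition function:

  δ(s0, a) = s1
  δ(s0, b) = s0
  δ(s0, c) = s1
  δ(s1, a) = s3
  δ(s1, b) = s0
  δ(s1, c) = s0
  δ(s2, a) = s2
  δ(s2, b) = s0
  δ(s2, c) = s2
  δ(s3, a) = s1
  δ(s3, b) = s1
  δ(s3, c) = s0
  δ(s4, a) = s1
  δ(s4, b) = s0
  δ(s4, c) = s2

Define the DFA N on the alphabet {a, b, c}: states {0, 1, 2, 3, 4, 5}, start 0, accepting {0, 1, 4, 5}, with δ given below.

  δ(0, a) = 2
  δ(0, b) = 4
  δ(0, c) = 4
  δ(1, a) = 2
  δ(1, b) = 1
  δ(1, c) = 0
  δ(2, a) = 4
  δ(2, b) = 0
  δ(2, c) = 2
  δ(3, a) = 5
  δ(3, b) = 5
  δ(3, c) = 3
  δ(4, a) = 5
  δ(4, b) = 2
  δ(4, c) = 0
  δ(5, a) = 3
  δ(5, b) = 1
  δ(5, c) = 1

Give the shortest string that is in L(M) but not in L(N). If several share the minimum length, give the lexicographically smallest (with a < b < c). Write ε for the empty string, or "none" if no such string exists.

a

The string a is accepted by M but not by N.
No shorter string lies in the difference, and a is the lexicographically first length-1 string in L(M) \ L(N).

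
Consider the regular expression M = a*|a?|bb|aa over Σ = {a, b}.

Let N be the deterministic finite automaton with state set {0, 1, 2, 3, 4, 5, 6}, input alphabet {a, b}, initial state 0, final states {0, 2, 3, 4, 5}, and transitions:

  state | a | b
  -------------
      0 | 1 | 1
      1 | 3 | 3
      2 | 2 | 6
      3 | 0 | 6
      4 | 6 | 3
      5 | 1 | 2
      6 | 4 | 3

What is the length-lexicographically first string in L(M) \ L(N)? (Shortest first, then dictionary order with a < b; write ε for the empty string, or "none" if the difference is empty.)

The string a is accepted by M but not by N.
No shorter string lies in the difference, and a is the lexicographically first length-1 string in L(M) \ L(N).

a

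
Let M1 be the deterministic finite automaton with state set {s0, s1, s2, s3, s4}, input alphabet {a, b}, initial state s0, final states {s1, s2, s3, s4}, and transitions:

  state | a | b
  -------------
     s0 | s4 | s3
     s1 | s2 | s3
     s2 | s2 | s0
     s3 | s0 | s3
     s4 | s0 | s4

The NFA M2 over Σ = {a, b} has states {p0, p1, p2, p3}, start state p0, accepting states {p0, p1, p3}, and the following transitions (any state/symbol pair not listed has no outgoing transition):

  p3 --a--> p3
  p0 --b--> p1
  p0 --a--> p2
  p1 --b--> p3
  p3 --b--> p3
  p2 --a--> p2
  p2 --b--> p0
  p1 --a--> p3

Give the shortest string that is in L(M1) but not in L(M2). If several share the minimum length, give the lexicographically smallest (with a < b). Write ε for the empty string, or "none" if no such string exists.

The string a is accepted by M1 but not by M2.
No shorter string lies in the difference, and a is the lexicographically first length-1 string in L(M1) \ L(M2).

a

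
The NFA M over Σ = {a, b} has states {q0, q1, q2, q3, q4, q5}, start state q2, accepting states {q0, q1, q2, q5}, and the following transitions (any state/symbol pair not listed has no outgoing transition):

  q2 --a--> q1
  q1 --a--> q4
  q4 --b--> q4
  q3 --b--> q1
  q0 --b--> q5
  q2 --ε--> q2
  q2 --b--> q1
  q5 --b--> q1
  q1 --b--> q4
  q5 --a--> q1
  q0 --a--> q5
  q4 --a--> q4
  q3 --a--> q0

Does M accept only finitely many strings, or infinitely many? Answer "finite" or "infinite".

The useful states (reachable from q2 and able to reach an accepting state) are {q1, q2}.
Restricted to these states the transition graph has no cycle, so every accepting path has bounded length and L is finite.

finite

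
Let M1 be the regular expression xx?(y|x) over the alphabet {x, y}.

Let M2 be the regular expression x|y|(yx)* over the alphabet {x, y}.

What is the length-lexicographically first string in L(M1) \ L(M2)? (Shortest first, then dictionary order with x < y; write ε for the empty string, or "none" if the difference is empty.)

xx

The string xx is accepted by M1 but not by M2.
No shorter string lies in the difference, and xx is the lexicographically first length-2 string in L(M1) \ L(M2).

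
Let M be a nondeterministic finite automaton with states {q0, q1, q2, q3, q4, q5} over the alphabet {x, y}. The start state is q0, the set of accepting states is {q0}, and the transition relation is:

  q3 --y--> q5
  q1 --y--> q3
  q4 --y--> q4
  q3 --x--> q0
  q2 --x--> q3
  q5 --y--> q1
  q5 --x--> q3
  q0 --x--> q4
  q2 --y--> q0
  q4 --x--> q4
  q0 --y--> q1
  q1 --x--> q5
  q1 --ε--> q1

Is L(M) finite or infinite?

infinite

State q0 is reachable from the start and can reach an accepting state, and it lies on the cycle q0 → q1 → q3 → q0.
Traversing that cycle any number of times yields accepted strings of unbounded length, so the language is infinite.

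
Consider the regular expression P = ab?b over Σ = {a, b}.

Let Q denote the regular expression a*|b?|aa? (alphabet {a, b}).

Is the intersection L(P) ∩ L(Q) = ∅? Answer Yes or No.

Yes

Converting the expression P to a DFA (subset construction, then merging equivalent states) gives the minimal DFA with states {p0, p1, p2, p3, p4}, start state p0, accepting states {p3, p4} and transitions p0: a→p1, b→p2; p1: a→p2, b→p3; p2: a→p2, b→p2; p3: a→p2, b→p4; p4: a→p2, b→p2.
Converting the expression Q to a DFA (subset construction, then merging equivalent states) gives the minimal DFA with states {q0, q1, q2, q3}, start state q0, accepting states {q0, q1, q2} and transitions q0: a→q1, b→q2; q1: a→q1, b→q3; q2: a→q3, b→q3; q3: a→q3, b→q3.
Exploring the product automaton P × Q from the start pair (p0, q0), following both machines on each input symbol, reaches 7 state pairs: (p0, q0), (p1, q1), (p2, q2), (p2, q1), (p3, q3), (p2, q3), (p4, q3).
P accepts in {p3, p4} and Q accepts in {q0, q1, q2}; no reachable pair has both components accepting, so no string drives both machines to acceptance simultaneously and L(P) ∩ L(Q) = ∅.
So no string is accepted by both, and the intersection is empty.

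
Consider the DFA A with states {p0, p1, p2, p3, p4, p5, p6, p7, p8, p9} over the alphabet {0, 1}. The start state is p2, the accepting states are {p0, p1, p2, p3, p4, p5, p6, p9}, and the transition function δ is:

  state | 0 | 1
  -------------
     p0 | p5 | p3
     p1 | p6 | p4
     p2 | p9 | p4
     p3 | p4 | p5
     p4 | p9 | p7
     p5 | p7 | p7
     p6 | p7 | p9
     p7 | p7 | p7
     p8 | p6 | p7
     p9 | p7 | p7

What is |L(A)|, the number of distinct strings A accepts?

The useful subgraph on states {p2, p4, p9} is acyclic, so L(A) is finite; the longest accepting path visits 3 useful states, giving maximum string length 2.
Counting accepting paths from p2 by length: 1 of length 0, 2 of length 1, 1 of length 2. Total 4.

4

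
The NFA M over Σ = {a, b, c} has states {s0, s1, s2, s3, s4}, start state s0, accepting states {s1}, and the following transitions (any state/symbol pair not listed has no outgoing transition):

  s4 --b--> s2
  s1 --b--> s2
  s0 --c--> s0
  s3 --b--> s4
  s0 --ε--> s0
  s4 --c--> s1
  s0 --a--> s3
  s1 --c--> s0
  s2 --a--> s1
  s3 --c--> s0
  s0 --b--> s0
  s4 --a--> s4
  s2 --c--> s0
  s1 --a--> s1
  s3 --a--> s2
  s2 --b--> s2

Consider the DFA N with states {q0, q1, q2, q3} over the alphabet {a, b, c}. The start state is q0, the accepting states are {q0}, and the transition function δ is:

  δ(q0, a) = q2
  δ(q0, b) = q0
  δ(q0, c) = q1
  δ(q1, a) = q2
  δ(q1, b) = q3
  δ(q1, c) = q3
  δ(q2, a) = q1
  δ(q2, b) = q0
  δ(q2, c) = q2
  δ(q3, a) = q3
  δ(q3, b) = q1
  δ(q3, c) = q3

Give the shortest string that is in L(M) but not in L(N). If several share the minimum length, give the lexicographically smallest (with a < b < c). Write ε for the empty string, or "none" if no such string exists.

aaa

The string aaa is accepted by M but not by N.
No shorter string lies in the difference, and aaa is the lexicographically first length-3 string in L(M) \ L(N).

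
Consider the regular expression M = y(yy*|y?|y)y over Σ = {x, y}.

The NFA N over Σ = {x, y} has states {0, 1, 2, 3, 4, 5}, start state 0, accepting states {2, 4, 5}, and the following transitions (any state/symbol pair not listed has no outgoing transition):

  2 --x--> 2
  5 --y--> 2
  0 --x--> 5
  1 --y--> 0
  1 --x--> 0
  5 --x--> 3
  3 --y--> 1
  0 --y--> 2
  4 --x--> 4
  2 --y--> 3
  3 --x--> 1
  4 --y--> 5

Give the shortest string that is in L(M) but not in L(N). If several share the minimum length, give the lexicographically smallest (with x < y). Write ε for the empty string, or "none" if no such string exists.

The string yy is accepted by M but not by N.
No shorter string lies in the difference, and yy is the lexicographically first length-2 string in L(M) \ L(N).

yy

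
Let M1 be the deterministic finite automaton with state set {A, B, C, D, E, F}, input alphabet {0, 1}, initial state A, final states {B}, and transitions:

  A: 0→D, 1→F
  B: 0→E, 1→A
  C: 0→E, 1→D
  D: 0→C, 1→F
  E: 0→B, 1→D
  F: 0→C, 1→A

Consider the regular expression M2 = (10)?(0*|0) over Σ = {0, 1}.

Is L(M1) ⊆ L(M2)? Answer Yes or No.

No

The string 01000 is in L(M1) but not in L(M2).
So L(M1) ⊄ L(M2).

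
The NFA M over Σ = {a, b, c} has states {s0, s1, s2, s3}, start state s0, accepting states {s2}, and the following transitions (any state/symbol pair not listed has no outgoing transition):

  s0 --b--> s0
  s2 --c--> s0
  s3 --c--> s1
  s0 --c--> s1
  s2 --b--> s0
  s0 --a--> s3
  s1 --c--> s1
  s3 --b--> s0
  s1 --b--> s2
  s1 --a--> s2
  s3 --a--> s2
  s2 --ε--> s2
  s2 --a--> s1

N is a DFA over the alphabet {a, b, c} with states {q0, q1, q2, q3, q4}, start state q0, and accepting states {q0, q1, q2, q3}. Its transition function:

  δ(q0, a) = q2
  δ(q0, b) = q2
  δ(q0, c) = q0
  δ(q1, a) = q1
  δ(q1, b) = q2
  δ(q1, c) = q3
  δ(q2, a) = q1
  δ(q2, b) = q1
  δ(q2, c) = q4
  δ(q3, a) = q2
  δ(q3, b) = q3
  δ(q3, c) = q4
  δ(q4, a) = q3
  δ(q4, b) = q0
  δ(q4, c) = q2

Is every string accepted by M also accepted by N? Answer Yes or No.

Yes

Exploring the product automaton M × N from the start pair (s0, q0), following both machines on each input symbol, reaches 17 state pairs: (s0, q0), (s3, q2), (s0, q2), (s1, q0), (s2, q1), (s0, q1), (s1, q4), (s3, q1), (s2, q2), (s1, q1), (s0, q3), (s1, q3), (s2, q3), (s2, q0), (s1, q2), (s0, q4), (s3, q3).
M accepts in {s2} and N accepts in {q0, q1, q2, q3}. The reachable pairs whose M-component is accepting are (s2, q1), (s2, q2), (s2, q3), (s2, q0); in each of them the N-component is accepting too, so the product for L(M) \ L(N) (M-component accepting, N-component rejecting) has no reachable accepting pair and the difference is empty.
Hence every string in L(M) is also in L(N).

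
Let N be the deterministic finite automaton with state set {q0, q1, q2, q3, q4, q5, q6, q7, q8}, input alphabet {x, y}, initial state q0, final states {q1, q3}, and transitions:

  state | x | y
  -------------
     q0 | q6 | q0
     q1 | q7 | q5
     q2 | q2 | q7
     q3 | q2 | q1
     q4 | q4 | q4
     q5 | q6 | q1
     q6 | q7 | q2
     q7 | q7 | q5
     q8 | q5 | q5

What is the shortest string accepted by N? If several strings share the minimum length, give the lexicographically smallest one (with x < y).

A breadth-first search from q0 reaches an accepting state first via the path q0 → q6 → q7 → q5 → q1 on input xxyy.
No string of length < 4 is accepted (BFS exhausts all shorter strings without reaching an accepting state), and xxyy is the lexicographically least accepting string of length 4.

xxyy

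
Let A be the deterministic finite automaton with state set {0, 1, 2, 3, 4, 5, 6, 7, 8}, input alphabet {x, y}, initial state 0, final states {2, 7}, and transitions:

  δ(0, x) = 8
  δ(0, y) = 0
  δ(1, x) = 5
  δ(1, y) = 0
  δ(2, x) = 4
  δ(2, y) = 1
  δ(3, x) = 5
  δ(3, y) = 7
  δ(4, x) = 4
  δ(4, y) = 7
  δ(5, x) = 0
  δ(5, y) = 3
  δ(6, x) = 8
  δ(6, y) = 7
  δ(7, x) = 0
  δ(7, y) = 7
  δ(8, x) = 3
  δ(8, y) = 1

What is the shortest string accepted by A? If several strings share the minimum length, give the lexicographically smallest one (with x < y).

xxy

A breadth-first search from 0 reaches an accepting state first via the path 0 → 8 → 3 → 7 on input xxy.
No string of length < 3 is accepted (BFS exhausts all shorter strings without reaching an accepting state), and xxy is the lexicographically least accepting string of length 3.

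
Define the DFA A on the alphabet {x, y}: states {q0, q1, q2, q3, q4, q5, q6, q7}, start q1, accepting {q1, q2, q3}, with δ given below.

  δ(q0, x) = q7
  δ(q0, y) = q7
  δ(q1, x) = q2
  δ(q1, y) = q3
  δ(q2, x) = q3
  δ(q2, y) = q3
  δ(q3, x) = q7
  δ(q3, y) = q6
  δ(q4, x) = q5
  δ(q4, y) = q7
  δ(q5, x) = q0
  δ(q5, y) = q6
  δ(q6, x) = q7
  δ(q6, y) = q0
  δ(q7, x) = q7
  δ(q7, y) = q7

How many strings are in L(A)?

The useful subgraph on states {q1, q2, q3} is acyclic, so L(A) is finite; the longest accepting path visits 3 useful states, giving maximum string length 2.
Counting accepting paths from q1 by length: 1 of length 0, 2 of length 1, 2 of length 2. Total 5.

5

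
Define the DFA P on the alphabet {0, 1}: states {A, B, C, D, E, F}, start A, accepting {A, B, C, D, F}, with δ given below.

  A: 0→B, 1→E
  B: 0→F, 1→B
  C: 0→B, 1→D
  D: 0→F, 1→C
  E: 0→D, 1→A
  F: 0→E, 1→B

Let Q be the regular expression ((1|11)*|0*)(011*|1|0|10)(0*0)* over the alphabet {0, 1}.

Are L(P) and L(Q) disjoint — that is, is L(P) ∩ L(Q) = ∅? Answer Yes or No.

The string 0 is accepted by both P and Q.
Hence L(P) ∩ L(Q) ≠ ∅.

No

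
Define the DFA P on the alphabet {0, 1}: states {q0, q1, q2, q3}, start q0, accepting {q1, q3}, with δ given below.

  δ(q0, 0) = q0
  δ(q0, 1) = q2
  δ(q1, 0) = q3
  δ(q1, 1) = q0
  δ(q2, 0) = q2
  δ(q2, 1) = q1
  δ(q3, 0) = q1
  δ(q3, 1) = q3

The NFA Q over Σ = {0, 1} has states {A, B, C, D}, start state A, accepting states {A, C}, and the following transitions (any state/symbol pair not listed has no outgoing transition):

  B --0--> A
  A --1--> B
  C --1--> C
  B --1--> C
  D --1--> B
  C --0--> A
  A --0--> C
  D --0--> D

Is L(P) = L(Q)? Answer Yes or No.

The string 101 is accepted by P but rejected by Q.
So L(P) ≠ L(Q).

No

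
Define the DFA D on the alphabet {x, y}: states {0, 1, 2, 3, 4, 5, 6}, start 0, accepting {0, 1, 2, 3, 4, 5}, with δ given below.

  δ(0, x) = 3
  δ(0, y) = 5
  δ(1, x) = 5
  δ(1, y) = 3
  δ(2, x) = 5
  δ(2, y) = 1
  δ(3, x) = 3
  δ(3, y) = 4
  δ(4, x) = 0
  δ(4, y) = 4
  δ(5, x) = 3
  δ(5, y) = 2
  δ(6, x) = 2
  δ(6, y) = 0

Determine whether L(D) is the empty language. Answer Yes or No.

No

The empty string ε is accepted: the run 0 ends in the accepting state 0.
Since at least one string is accepted, L(D) is not empty.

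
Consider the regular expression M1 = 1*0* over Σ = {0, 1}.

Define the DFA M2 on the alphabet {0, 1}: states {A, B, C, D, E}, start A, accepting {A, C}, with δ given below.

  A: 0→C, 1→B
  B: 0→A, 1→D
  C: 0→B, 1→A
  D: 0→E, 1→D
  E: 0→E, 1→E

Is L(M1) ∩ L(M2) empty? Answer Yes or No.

The empty string ε is accepted by both M1 and M2.
Hence L(M1) ∩ L(M2) ≠ ∅.

No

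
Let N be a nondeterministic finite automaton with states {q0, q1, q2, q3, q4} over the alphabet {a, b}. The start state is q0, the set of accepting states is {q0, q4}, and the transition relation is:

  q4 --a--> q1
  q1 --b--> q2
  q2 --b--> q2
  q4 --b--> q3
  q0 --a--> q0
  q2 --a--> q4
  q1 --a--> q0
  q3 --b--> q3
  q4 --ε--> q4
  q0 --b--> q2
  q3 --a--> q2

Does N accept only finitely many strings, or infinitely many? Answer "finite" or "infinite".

infinite

State q0 is reachable from the start and can reach an accepting state, and it lies on the cycle q0 → q0.
Traversing that cycle any number of times yields accepted strings of unbounded length, so the language is infinite.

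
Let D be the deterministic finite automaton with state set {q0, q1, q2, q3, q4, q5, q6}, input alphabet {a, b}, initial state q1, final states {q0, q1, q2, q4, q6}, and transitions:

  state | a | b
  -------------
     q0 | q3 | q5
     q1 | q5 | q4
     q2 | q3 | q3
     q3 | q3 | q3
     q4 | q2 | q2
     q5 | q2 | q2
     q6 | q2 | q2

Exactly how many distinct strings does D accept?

The useful subgraph on states {q1, q2, q4, q5} is acyclic, so L(D) is finite; the longest accepting path visits 3 useful states, giving maximum string length 2.
Counting accepting paths from q1 by length: 1 of length 0, 1 of length 1, 4 of length 2. Total 6.

6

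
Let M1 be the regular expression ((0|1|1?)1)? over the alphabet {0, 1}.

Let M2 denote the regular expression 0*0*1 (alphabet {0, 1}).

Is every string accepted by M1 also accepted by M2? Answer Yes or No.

No

The empty string ε is in L(M1) but not in L(M2).
So L(M1) ⊄ L(M2).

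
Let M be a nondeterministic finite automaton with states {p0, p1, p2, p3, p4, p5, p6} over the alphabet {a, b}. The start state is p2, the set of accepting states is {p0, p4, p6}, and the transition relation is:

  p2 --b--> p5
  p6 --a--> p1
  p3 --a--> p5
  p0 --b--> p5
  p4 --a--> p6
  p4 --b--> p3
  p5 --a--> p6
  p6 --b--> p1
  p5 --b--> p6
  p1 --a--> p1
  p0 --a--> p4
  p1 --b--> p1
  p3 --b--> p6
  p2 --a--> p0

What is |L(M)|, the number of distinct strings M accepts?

The useful subgraph on states {p0, p2, p3, p4, p5, p6} is acyclic, so L(M) is finite; the longest accepting path visits 6 useful states, giving maximum string length 5.
Counting accepting paths from p2 by length: 1 of length 1, 3 of length 2, 3 of length 3, 1 of length 4, 2 of length 5. Total 10.

10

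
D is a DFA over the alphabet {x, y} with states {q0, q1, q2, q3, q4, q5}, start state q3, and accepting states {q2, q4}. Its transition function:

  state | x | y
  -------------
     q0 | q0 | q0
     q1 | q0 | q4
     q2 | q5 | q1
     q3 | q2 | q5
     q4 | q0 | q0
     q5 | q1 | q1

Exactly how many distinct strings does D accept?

6

The useful subgraph on states {q1, q2, q3, q4, q5} is acyclic, so L(D) is finite; the longest accepting path visits 5 useful states, giving maximum string length 4.
Counting accepting paths from q3 by length: 1 of length 1, 3 of length 3, 2 of length 4. Total 6.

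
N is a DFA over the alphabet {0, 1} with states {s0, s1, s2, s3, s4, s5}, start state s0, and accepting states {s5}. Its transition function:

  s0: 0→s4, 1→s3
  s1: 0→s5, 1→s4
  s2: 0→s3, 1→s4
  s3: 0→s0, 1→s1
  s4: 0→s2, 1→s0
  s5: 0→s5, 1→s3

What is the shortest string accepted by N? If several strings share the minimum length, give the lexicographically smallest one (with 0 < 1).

110

A breadth-first search from s0 reaches an accepting state first via the path s0 → s3 → s1 → s5 on input 110.
No string of length < 3 is accepted (BFS exhausts all shorter strings without reaching an accepting state), and 110 is the lexicographically least accepting string of length 3.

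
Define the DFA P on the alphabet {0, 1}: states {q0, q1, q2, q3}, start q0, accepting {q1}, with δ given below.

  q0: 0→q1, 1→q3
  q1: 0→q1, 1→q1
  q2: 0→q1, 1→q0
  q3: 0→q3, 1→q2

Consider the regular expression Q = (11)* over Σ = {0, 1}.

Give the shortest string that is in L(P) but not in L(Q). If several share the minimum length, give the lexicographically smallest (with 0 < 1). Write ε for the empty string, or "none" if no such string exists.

0

The string 0 is accepted by P but not by Q.
No shorter string lies in the difference, and 0 is the lexicographically first length-1 string in L(P) \ L(Q).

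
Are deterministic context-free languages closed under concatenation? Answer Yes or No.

No

Take L₁ = {ε, c} (finite, hence regular and DCFL) and L₂ = {c aⁿbⁿ : n≥0} ∪ {cc aⁿb²ⁿ : n≥0} (a DCFL: the number of leading c's tells the DPDA whether to pop one stack symbol per b or per two b's). Then L₁L₂ ∩ cca⁺b* = {cc aⁿbⁿ : n≥1} ∪ {cc aⁿb²ⁿ : n≥1}. If L₁L₂ were a DCFL, so would be this intersection with a regular set, and a DPDA for it started from its configuration after reading cc would accept {aⁿbⁿ : n≥1} ∪ {aⁿb²ⁿ : n≥1}, which no deterministic PDA accepts (a DPDA for it would have a single run on aⁿb²ⁿ, accepting after the prefix aⁿbⁿ and accepting again after n more b's; an ordinary PDA that simulates it on a's and b's and, at any moment when it is accepting, may switch to reading only a fresh letter d while feeding each d to the simulation as a b, would accept aⁱbʲdᵏ (k≥1) exactly when both aⁱbʲ and aⁱbʲ⁺ᵏ are in the language, i.e. its language intersected with the regular set a*b*d⁺ would be exactly {aⁿbⁿdⁿ : n≥1} — impossible, since context-free languages are closed under intersection with regular sets and {aⁿbⁿdⁿ} is not context-free). Hence L₁L₂ is not a DCFL.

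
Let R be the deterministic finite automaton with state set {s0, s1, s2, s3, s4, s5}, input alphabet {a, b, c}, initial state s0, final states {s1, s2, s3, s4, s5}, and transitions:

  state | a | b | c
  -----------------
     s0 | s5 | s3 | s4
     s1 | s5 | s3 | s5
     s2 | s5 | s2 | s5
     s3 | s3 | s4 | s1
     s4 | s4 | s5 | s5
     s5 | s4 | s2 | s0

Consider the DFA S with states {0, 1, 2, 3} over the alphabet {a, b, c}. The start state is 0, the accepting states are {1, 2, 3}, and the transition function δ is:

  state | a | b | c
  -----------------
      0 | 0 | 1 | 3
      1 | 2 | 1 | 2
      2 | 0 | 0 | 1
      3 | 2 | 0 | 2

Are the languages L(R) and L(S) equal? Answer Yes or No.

The string a is accepted by R but rejected by S.
So L(R) ≠ L(S).

No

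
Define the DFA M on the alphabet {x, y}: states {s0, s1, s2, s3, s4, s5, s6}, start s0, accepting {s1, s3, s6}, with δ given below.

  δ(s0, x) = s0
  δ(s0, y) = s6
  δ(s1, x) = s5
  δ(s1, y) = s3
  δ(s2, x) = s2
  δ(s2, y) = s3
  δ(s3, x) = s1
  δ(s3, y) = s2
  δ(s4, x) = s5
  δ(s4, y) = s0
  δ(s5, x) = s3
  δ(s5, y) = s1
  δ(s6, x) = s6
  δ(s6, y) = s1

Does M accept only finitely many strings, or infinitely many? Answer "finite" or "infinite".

infinite

State s0 is reachable from the start and can reach an accepting state, and it lies on the cycle s0 → s0.
Traversing that cycle any number of times yields accepted strings of unbounded length, so the language is infinite.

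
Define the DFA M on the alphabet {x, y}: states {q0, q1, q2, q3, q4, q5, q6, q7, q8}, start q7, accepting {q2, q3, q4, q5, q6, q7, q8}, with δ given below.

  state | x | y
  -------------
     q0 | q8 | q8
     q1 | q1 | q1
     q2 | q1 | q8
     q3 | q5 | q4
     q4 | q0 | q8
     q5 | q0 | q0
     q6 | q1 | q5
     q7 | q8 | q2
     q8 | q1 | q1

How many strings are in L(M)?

4

The useful subgraph on states {q2, q7, q8} is acyclic, so L(M) is finite; the longest accepting path visits 3 useful states, giving maximum string length 2.
Counting accepting paths from q7 by length: 1 of length 0, 2 of length 1, 1 of length 2. Total 4.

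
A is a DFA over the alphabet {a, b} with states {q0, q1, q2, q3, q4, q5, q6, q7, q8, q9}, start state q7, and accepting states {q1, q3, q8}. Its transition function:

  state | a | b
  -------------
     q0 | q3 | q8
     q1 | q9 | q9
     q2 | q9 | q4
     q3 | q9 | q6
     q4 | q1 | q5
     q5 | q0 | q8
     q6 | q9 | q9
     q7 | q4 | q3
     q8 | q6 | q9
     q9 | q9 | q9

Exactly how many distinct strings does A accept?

The useful subgraph on states {q0, q1, q3, q4, q5, q7, q8} is acyclic, so L(A) is finite; the longest accepting path visits 5 useful states, giving maximum string length 4.
Counting accepting paths from q7 by length: 1 of length 1, 1 of length 2, 1 of length 3, 2 of length 4. Total 5.

5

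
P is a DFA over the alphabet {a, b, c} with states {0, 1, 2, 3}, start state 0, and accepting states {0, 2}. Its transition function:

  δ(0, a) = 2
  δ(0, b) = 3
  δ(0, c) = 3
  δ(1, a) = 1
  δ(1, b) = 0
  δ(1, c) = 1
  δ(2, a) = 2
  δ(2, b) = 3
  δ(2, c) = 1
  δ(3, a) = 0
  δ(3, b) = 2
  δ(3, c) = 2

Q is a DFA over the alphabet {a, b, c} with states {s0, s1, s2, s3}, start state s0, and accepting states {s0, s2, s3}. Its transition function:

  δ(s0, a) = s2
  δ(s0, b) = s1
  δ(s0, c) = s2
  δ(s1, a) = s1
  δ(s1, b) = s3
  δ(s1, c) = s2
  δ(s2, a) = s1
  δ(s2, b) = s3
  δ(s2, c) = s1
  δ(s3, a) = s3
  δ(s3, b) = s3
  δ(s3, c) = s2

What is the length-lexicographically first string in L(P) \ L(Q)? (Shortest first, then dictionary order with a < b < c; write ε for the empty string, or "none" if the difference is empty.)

aa

The string aa is accepted by P but not by Q.
No shorter string lies in the difference, and aa is the lexicographically first length-2 string in L(P) \ L(Q).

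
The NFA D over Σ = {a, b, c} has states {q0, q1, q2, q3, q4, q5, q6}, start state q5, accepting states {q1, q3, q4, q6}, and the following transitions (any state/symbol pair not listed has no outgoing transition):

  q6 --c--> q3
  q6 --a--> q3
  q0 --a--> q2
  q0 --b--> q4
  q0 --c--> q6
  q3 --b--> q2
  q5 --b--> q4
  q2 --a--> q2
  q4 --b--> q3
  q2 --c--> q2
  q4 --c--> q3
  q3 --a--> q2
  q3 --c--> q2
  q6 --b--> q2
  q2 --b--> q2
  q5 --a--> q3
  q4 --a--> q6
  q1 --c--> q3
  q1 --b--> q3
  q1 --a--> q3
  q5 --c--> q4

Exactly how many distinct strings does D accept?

13

The useful subgraph on states {q3, q4, q5, q6} is acyclic, so L(D) is finite; the longest accepting path visits 4 useful states, giving maximum string length 3.
Counting accepting paths from q5 by length: 3 of length 1, 6 of length 2, 4 of length 3. Total 13.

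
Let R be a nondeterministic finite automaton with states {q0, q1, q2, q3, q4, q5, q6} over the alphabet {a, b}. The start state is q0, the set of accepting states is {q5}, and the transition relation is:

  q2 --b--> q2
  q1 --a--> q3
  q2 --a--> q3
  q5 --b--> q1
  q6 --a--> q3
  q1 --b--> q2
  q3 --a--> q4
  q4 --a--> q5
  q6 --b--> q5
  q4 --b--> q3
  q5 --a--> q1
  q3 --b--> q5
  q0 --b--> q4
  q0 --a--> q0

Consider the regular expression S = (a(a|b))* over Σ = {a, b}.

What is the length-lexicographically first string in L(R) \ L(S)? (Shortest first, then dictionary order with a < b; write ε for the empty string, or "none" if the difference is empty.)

The string ba is accepted by R but not by S.
No shorter string lies in the difference, and ba is the lexicographically first length-2 string in L(R) \ L(S).

ba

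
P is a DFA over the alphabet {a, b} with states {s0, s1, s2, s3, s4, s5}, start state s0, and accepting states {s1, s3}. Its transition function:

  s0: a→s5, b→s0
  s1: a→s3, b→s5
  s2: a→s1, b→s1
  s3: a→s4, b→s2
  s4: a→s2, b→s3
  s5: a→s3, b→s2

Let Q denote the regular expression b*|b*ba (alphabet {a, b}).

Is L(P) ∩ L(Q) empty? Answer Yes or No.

Converting the expression Q to a DFA (subset construction, then merging equivalent states) gives the minimal DFA with states {q0, q1, q2, q3}, start state q0, accepting states {q0, q2, q3} and transitions q0: a→q1, b→q2; q1: a→q1, b→q1; q2: a→q3, b→q2; q3: a→q1, b→q1.
Exploring the product automaton P × Q from the start pair (s0, q0), following both machines on each input symbol, reaches 8 state pairs: (s0, q0), (s5, q1), (s0, q2), (s3, q1), (s2, q1), (s5, q3), (s4, q1), (s1, q1).
P accepts in {s1, s3} and Q accepts in {q0, q2, q3}; no reachable pair has both components accepting, so no string drives both machines to acceptance simultaneously and L(P) ∩ L(Q) = ∅.
So no string is accepted by both, and the intersection is empty.

Yes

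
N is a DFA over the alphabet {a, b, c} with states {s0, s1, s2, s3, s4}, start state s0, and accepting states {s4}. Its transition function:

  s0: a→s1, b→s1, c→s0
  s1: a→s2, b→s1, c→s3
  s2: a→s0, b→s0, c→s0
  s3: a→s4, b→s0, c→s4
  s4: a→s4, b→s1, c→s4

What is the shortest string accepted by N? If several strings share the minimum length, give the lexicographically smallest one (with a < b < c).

A breadth-first search from s0 reaches an accepting state first via the path s0 → s1 → s3 → s4 on input aca.
No string of length < 3 is accepted (BFS exhausts all shorter strings without reaching an accepting state), and aca is the lexicographically least accepting string of length 3.

aca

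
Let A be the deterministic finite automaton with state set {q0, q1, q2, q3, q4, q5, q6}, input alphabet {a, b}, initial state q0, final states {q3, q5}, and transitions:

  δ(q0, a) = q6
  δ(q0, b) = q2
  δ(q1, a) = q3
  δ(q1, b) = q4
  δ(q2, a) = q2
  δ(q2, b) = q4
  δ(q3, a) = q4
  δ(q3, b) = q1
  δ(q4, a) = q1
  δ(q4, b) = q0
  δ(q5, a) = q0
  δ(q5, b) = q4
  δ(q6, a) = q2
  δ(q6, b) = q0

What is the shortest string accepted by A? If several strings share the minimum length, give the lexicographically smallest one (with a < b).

A breadth-first search from q0 reaches an accepting state first via the path q0 → q2 → q4 → q1 → q3 on input bbaa.
No string of length < 4 is accepted (BFS exhausts all shorter strings without reaching an accepting state), and bbaa is the lexicographically least accepting string of length 4.

bbaa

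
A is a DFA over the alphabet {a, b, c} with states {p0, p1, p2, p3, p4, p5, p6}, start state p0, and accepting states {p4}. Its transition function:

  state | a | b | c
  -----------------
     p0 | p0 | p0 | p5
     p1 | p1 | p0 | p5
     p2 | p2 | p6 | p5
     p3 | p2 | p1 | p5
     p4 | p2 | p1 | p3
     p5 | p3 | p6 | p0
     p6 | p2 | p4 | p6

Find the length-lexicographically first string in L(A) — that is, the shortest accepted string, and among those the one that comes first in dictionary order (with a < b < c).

A breadth-first search from p0 reaches an accepting state first via the path p0 → p5 → p6 → p4 on input cbb.
No string of length < 3 is accepted (BFS exhausts all shorter strings without reaching an accepting state), and cbb is the lexicographically least accepting string of length 3.

cbb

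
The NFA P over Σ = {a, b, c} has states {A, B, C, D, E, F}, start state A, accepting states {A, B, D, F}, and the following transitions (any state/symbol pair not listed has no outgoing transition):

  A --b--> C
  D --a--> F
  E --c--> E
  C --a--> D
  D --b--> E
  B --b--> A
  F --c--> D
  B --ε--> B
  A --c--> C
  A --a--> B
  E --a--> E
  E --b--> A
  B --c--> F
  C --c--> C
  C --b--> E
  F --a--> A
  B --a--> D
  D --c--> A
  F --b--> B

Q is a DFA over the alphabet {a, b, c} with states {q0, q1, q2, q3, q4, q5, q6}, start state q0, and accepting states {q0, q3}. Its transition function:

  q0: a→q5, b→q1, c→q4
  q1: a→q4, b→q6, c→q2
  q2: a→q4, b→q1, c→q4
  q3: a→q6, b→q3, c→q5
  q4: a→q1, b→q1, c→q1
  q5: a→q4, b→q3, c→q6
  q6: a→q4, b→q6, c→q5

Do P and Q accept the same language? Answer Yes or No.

The string a is accepted by P but rejected by Q.
So L(P) ≠ L(Q).

No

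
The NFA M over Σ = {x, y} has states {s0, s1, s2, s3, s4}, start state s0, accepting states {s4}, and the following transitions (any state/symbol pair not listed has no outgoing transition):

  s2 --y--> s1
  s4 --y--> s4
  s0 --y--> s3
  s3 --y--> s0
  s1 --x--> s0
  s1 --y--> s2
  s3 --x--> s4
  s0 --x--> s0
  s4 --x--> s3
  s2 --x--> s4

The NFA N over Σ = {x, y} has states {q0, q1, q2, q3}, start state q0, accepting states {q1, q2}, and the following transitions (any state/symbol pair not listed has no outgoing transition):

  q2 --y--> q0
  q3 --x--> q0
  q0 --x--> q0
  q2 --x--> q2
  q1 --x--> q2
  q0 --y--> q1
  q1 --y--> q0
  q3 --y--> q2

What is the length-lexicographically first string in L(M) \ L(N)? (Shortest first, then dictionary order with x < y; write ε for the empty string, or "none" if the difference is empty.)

The string yxy is accepted by M but not by N.
No shorter string lies in the difference, and yxy is the lexicographically first length-3 string in L(M) \ L(N).

yxy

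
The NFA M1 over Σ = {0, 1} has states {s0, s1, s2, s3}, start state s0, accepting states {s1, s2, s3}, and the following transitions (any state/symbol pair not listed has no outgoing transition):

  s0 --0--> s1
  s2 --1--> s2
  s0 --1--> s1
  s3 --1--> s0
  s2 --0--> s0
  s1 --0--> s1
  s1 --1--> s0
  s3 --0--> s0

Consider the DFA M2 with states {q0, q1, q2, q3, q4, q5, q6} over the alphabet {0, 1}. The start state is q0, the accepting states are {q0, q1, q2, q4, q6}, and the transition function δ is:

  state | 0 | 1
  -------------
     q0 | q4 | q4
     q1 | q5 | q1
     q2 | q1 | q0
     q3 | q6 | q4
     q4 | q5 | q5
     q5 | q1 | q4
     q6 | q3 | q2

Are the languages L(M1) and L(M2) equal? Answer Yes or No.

The string 00 is accepted by M1 but rejected by M2.
So L(M1) ≠ L(M2).

No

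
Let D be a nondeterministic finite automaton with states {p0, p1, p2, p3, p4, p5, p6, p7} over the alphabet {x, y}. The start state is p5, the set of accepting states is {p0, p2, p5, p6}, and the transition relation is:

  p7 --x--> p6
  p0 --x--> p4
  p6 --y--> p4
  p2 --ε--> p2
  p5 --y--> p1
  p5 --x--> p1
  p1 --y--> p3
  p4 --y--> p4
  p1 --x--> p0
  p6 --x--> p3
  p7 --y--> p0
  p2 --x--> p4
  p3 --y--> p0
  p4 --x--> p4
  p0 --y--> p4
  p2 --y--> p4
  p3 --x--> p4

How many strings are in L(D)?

5

The useful subgraph on states {p0, p1, p3, p5} is acyclic, so L(D) is finite; the longest accepting path visits 4 useful states, giving maximum string length 3.
Counting accepting paths from p5 by length: 1 of length 0, 2 of length 2, 2 of length 3. Total 5.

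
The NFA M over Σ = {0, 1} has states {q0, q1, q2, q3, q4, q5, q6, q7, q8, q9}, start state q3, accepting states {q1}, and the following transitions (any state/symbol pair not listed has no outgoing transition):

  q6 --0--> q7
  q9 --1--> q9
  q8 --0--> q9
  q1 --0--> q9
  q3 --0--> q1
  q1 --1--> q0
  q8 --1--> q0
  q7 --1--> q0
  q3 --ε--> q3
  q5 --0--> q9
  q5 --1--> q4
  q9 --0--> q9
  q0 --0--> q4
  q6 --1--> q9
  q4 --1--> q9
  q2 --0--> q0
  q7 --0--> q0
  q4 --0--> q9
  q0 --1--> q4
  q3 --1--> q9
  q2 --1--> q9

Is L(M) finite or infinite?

finite

The useful states (reachable from q3 and able to reach an accepting state) are {q1, q3}.
Restricted to these states the transition graph has no cycle, so every accepting path has bounded length and L is finite.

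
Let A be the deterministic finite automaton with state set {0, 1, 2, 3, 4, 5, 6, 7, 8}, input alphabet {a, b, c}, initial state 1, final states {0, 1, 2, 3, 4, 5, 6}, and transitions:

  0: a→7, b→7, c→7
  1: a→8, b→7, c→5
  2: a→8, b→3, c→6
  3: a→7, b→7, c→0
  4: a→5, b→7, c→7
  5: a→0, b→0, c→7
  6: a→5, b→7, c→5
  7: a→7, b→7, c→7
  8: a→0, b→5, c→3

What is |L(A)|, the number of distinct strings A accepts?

10

The useful subgraph on states {0, 1, 3, 5, 8} is acyclic, so L(A) is finite; the longest accepting path visits 4 useful states, giving maximum string length 3.
Counting accepting paths from 1 by length: 1 of length 0, 1 of length 1, 5 of length 2, 3 of length 3. Total 10.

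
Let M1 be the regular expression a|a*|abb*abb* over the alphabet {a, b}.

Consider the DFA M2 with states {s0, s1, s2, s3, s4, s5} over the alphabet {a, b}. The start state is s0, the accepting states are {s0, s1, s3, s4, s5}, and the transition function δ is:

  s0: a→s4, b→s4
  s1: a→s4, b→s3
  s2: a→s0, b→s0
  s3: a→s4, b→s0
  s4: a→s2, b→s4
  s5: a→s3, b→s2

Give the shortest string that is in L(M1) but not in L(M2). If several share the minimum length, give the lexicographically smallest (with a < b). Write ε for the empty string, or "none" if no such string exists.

The string aa is accepted by M1 but not by M2.
No shorter string lies in the difference, and aa is the lexicographically first length-2 string in L(M1) \ L(M2).

aa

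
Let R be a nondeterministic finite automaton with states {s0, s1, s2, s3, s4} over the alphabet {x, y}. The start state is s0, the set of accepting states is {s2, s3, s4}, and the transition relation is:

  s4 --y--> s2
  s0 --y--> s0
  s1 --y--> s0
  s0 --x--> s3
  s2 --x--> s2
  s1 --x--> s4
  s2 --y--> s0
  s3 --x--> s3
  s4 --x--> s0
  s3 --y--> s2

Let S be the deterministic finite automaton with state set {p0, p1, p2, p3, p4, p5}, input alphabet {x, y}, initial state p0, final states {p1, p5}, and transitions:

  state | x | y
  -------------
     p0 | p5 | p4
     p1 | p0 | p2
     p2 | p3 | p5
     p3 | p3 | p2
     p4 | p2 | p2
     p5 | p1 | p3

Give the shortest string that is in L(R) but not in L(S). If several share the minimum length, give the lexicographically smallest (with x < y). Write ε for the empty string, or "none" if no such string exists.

The string xy is accepted by R but not by S.
No shorter string lies in the difference, and xy is the lexicographically first length-2 string in L(R) \ L(S).

xy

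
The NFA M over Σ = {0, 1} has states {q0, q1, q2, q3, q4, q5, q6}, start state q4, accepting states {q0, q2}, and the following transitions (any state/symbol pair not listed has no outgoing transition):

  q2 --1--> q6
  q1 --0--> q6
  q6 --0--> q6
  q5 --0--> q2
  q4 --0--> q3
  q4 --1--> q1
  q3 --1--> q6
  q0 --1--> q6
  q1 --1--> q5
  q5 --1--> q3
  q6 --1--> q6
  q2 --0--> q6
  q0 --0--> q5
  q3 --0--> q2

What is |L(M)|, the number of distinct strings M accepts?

3

The useful subgraph on states {q1, q2, q3, q4, q5} is acyclic, so L(M) is finite; the longest accepting path visits 5 useful states, giving maximum string length 4.
Counting accepting paths from q4 by length: 1 of length 2, 1 of length 3, 1 of length 4. Total 3.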